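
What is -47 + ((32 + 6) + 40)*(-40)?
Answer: -3167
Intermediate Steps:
-47 + ((32 + 6) + 40)*(-40) = -47 + (38 + 40)*(-40) = -47 + 78*(-40) = -47 - 3120 = -3167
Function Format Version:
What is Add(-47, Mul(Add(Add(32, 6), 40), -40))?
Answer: -3167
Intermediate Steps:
Add(-47, Mul(Add(Add(32, 6), 40), -40)) = Add(-47, Mul(Add(38, 40), -40)) = Add(-47, Mul(78, -40)) = Add(-47, -3120) = -3167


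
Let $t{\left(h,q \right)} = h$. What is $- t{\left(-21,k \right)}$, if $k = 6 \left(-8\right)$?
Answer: $21$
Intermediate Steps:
$k = -48$
$- t{\left(-21,k \right)} = \left(-1\right) \left(-21\right) = 21$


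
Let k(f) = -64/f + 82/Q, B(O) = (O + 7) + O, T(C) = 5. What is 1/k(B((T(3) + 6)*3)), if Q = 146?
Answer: -73/23 ≈ -3.1739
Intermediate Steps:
B(O) = 7 + 2*O (B(O) = (7 + O) + O = 7 + 2*O)
k(f) = 41/73 - 64/f (k(f) = -64/f + 82/146 = -64/f + 82*(1/146) = -64/f + 41/73 = 41/73 - 64/f)
1/k(B((T(3) + 6)*3)) = 1/(41/73 - 64/(7 + 2*((5 + 6)*3))) = 1/(41/73 - 64/(7 + 2*(11*3))) = 1/(41/73 - 64/(7 + 2*33)) = 1/(41/73 - 64/(7 + 66)) = 1/(41/73 - 64/73) = 1/(-23/73) = -73/23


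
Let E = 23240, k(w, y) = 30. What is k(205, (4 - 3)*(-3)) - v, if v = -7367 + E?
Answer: -15843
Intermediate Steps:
v = 15873 (v = -7367 + 23240 = 15873)
k(205, (4 - 3)*(-3)) - v = 30 - 1*15873 = 30 - 15873 = -15843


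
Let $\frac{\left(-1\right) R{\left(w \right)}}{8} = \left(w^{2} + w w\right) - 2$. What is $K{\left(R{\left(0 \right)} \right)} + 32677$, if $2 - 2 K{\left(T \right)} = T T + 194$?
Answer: $32453$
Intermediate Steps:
$R{\left(w \right)} = 16 - 16 w^{2}$ ($R{\left(w \right)} = - 8 \left(\left(w^{2} + w w\right) - 2\right) = - 8 \left(\left(w^{2} + w^{2}\right) - 2\right) = - 8 \left(2 w^{2} - 2\right) = - 8 \left(-2 + 2 w^{2}\right) = 16 - 16 w^{2}$)
$K{\left(T \right)} = -96 - \frac{T^{2}}{2}$ ($K{\left(T \right)} = 1 - \frac{T T + 194}{2} = 1 - \frac{T^{2} + 194}{2} = 1 - \frac{194 + T^{2}}{2} = 1 - \left(97 + \frac{T^{2}}{2}\right) = -96 - \frac{T^{2}}{2}$)
$K{\left(R{\left(0 \right)} \right)} + 32677 = \left(-96 - \frac{\left(16 - 16 \cdot 0^{2}\right)^{2}}{2}\right) + 32677 = \left(-96 - \frac{\left(16 - 0\right)^{2}}{2}\right) + 32677 = \left(-96 - \frac{\left(16 + 0\right)^{2}}{2}\right) + 32677 = \left(-96 - \frac{16^{2}}{2}\right) + 32677 = \left(-96 - 128\right) + 32677 = -224 + 32677 = 32453$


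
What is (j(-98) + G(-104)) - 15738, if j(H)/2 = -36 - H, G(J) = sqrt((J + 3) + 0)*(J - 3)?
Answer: -15614 - 107*I*sqrt(101) ≈ -15614.0 - 1075.3*I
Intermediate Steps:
G(J) = sqrt(3 + J)*(-3 + J) (G(J) = sqrt((3 + J) + 0)*(-3 + J) = sqrt(3 + J)*(-3 + J))
j(H) = -72 - 2*H (j(H) = 2*(-36 - H) = -72 - 2*H)
(j(-98) + G(-104)) - 15738 = ((-72 - 2*(-98)) + sqrt(3 - 104)*(-3 - 104)) - 15738 = ((-72 + 196) + sqrt(-101)*(-107)) - 15738 = (124 + (I*sqrt(101))*(-107)) - 15738 = (124 - 107*I*sqrt(101)) - 15738 = -15614 - 107*I*sqrt(101)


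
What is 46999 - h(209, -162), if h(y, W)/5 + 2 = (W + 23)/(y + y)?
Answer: 19650457/418 ≈ 47011.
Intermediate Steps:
h(y, W) = -10 + 5*(23 + W)/(2*y) (h(y, W) = -10 + 5*((W + 23)/(y + y)) = -10 + 5*((23 + W)/((2*y))) = -10 + 5*((23 + W)*(1/(2*y))) = -10 + 5*((23 + W)/(2*y)) = -10 + 5*(23 + W)/(2*y))
46999 - h(209, -162) = 46999 - 5*(23 - 162 - 4*209)/(2*209) = 46999 - 5*(23 - 162 - 836)/(2*209) = 46999 - 5*(-975)/(2*209) = 46999 - 1*(-4875/418) = 46999 + 4875/418 = 19650457/418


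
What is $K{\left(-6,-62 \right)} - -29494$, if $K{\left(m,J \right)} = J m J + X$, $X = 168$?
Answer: $6598$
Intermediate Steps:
$K{\left(m,J \right)} = 168 + m J^{2}$ ($K{\left(m,J \right)} = J m J + 168 = m J^{2} + 168 = 168 + m J^{2}$)
$K{\left(-6,-62 \right)} - -29494 = \left(168 - 6 \left(-62\right)^{2}\right) - -29494 = \left(168 - 23064\right) + 29494 = -22896 + 29494 = 6598$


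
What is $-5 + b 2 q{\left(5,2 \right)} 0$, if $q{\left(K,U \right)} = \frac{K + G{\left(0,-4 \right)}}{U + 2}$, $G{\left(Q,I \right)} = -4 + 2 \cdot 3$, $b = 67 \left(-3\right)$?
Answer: $-5$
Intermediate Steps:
$b = -201$
$G{\left(Q,I \right)} = 2$ ($G{\left(Q,I \right)} = -4 + 6 = 2$)
$q{\left(K,U \right)} = \frac{2 + K}{2 + U}$ ($q{\left(K,U \right)} = \frac{K + 2}{U + 2} = \frac{2 + K}{2 + U}$)
$-5 + b 2 q{\left(5,2 \right)} 0 = -5 - 201 \cdot 2 \frac{2 + 5}{2 + 2} \cdot 0 = -5 - 201 \cdot 2 \cdot \frac{1}{4} \cdot 7 \cdot 0 = -5 - 201 \cdot 2 \cdot \frac{7}{4} \cdot 0 = -5 - 201 \cdot \frac{7}{2} \cdot 0 = -5 - 0 = -5 + 0 = -5$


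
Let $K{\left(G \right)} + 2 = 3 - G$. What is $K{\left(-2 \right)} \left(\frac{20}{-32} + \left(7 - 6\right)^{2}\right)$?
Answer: $\frac{9}{8} \approx 1.125$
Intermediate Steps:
$K{\left(G \right)} = 1 - G$ ($K{\left(G \right)} = -2 - \left(-3 + G\right) = 1 - G$)
$K{\left(-2 \right)} \left(\frac{20}{-32} + \left(7 - 6\right)^{2}\right) = \left(1 - -2\right) \left(\frac{20}{-32} + \left(7 - 6\right)^{2}\right) = \left(1 + 2\right) \left(20 \left(- \frac{1}{32}\right) + 1^{2}\right) = 3 \left(- \frac{5}{8} + 1\right) = 3 \cdot \frac{3}{8} = \frac{9}{8}$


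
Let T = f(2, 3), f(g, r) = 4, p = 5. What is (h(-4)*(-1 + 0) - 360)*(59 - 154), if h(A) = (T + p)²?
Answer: 41895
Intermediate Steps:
T = 4
h(A) = 81 (h(A) = (4 + 5)² = 9² = 81)
(h(-4)*(-1 + 0) - 360)*(59 - 154) = (81*(-1 + 0) - 360)*(59 - 154) = (81*(-1) - 360)*(-95) = (-81 - 360)*(-95) = -441*(-95) = 41895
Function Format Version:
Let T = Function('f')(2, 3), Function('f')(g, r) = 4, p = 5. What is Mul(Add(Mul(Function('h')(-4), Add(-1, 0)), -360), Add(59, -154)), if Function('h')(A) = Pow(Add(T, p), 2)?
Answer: 41895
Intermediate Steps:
T = 4
Function('h')(A) = 81 (Function('h')(A) = Pow(Add(4, 5), 2) = Pow(9, 2) = 81)
Mul(Add(Mul(Function('h')(-4), Add(-1, 0)), -360), Add(59, -154)) = Mul(Add(Mul(81, Add(-1, 0)), -360), Add(59, -154)) = Mul(Add(Mul(81, -1), -360), -95) = Mul(Add(-81, -360), -95) = Mul(-441, -95) = 41895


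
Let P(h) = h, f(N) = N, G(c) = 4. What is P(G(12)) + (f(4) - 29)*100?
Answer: -2496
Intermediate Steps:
P(G(12)) + (f(4) - 29)*100 = 4 + (4 - 29)*100 = 4 - 25*100 = 4 - 2500 = -2496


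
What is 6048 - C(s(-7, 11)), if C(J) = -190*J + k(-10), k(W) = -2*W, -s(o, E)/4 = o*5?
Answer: 32628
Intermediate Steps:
s(o, E) = -20*o (s(o, E) = -4*o*5 = -20*o)
C(J) = 20 - 190*J (C(J) = -190*J - 2*(-10) = -190*J + 20 = 20 - 190*J)
6048 - C(s(-7, 11)) = 6048 - (20 - (-3800)*(-7)) = 6048 - (20 - 190*140) = 6048 - (20 - 26600) = 6048 - 1*(-26580) = 6048 + 26580 = 32628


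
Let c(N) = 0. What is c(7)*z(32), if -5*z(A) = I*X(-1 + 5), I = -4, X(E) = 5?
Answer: 0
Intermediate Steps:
z(A) = 4 (z(A) = -(-4)*5/5 = -1/5*(-20) = 4)
c(7)*z(32) = 0*4 = 0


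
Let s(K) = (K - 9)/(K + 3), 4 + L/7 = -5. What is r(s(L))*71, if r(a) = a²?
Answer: 2556/25 ≈ 102.24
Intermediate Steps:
L = -63 (L = -28 + 7*(-5) = -28 - 35 = -63)
s(K) = (-9 + K)/(3 + K)
r(s(L))*71 = ((-9 - 63)/(3 - 63))²*71 = (-72/(-60))²*71 = (-1/60*(-72))²*71 = (6/5)²*71 = (36/25)*71 = 2556/25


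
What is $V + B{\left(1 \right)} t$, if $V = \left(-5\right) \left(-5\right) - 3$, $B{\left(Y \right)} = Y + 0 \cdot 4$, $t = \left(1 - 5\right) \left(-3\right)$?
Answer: $34$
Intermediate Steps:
$t = 12$ ($t = \left(-4\right) \left(-3\right) = 12$)
$B{\left(Y \right)} = Y$ ($B{\left(Y \right)} = Y + 0 = Y$)
$V = 22$ ($V = 25 - 3 = 22$)
$V + B{\left(1 \right)} t = 22 + 1 \cdot 12 = 22 + 12 = 34$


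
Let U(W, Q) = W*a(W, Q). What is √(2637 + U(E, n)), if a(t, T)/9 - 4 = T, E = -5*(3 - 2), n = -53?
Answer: 3*√538 ≈ 69.584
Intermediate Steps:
E = -5 (E = -5*1 = -5)
a(t, T) = 36 + 9*T
U(W, Q) = W*(36 + 9*Q)
√(2637 + U(E, n)) = √(2637 + 9*(-5)*(4 - 53)) = √(2637 + 9*(-5)*(-49)) = √(2637 + 2205) = √4842 = 3*√538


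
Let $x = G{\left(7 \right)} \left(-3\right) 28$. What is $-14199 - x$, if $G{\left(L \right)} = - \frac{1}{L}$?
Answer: $-14211$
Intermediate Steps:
$x = 12$ ($x = - \frac{1}{7} \left(-3\right) 28 = \left(-1\right) \frac{1}{7} \left(-3\right) 28 = \left(- \frac{1}{7}\right) \left(-3\right) 28 = \frac{3}{7} \cdot 28 = 12$)
$-14199 - x = -14199 - 12 = -14211$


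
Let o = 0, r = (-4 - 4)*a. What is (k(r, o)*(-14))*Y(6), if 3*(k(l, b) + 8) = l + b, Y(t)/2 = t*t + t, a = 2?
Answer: 15680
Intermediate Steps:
r = -16 (r = (-4 - 4)*2 = -8*2 = -16)
Y(t) = 2*t + 2*t² (Y(t) = 2*(t*t + t) = 2*(t² + t) = 2*(t + t²) = 2*t + 2*t²)
k(l, b) = -8 + b/3 + l/3 (k(l, b) = -8 + (l + b)/3 = -8 + (b + l)/3 = -8 + (b/3 + l/3) = -8 + b/3 + l/3)
(k(r, o)*(-14))*Y(6) = ((-8 + (⅓)*0 + (⅓)*(-16))*(-14))*(2*6*(1 + 6)) = ((-8 + 0 - 16/3)*(-14))*(2*6*7) = -40/3*(-14)*84 = (560/3)*84 = 15680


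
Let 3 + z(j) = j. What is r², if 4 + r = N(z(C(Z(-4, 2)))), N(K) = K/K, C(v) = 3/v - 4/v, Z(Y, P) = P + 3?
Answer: 9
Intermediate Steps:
Z(Y, P) = 3 + P
C(v) = -1/v
z(j) = -3 + j
N(K) = 1
r = -3 (r = -4 + 1 = -3)
r² = (-3)² = 9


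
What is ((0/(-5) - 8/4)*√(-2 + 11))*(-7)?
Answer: 42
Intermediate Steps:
((0/(-5) - 8/4)*√(-2 + 11))*(-7) = ((0*(-⅕) - 8*¼)*√9)*(-7) = ((0 - 2)*3)*(-7) = -2*3*(-7) = -6*(-7) = 42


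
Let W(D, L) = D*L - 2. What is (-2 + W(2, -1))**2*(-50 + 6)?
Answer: -1584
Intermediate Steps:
W(D, L) = -2 + D*L
(-2 + W(2, -1))**2*(-50 + 6) = (-2 + (-2 + 2*(-1)))**2*(-50 + 6) = (-2 + (-2 - 2))**2*(-44) = (-2 - 4)**2*(-44) = (-6)**2*(-44) = 36*(-44) = -1584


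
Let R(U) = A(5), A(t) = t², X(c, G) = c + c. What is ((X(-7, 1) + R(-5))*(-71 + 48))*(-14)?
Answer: 3542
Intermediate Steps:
X(c, G) = 2*c
R(U) = 25 (R(U) = 5² = 25)
((X(-7, 1) + R(-5))*(-71 + 48))*(-14) = ((2*(-7) + 25)*(-71 + 48))*(-14) = ((-14 + 25)*(-23))*(-14) = (11*(-23))*(-14) = -253*(-14) = 3542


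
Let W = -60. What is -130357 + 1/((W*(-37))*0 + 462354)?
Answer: -60271080377/462354 ≈ -1.3036e+5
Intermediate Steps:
-130357 + 1/((W*(-37))*0 + 462354) = -130357 + 1/(-60*(-37)*0 + 462354) = -130357 + 1/(2220*0 + 462354) = -130357 + 1/(0 + 462354) = -130357 + 1/462354 = -60271080377/462354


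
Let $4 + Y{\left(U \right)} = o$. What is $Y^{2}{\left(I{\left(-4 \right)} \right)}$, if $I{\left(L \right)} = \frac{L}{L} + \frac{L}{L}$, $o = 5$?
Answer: $1$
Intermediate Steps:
$I{\left(L \right)} = 2$ ($I{\left(L \right)} = 1 + 1 = 2$)
$Y{\left(U \right)} = 1$ ($Y{\left(U \right)} = -4 + 5 = 1$)
$Y^{2}{\left(I{\left(-4 \right)} \right)} = 1^{2} = 1$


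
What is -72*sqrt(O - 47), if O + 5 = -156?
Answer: -288*I*sqrt(13) ≈ -1038.4*I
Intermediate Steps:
O = -161 (O = -5 - 156 = -161)
-72*sqrt(O - 47) = -72*sqrt(-161 - 47) = -288*I*sqrt(13)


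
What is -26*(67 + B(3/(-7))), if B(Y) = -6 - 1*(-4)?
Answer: -1690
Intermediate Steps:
B(Y) = -2 (B(Y) = -6 + 4 = -2)
-26*(67 + B(3/(-7))) = -26*(67 - 2) = -26*65 = -1690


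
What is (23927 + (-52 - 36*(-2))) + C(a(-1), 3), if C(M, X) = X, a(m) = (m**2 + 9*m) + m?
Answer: 23950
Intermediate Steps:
a(m) = m**2 + 10*m
(23927 + (-52 - 36*(-2))) + C(a(-1), 3) = (23927 + (-52 - 36*(-2))) + 3 = (23927 + (-52 + 72)) + 3 = (23927 + 20) + 3 = 23947 + 3 = 23950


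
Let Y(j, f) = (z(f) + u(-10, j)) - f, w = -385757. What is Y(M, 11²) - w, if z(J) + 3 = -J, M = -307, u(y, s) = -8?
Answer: 385504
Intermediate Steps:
z(J) = -3 - J
Y(j, f) = -11 - 2*f (Y(j, f) = ((-3 - f) - 8) - f = (-11 - f) - f = -11 - 2*f)
Y(M, 11²) - w = (-11 - 2*11²) - 1*(-385757) = (-11 - 2*121) + 385757 = (-11 - 242) + 385757 = -253 + 385757 = 385504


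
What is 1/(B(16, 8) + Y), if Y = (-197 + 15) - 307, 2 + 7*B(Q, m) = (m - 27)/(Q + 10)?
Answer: -182/89069 ≈ -0.0020434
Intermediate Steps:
B(Q, m) = -2/7 + (-27 + m)/(7*(10 + Q)) (B(Q, m) = -2/7 + ((m - 27)/(Q + 10))/7 = -2/7 + ((-27 + m)/(10 + Q))/7 = -2/7 + (-27 + m)/(7*(10 + Q)))
Y = -489 (Y = -182 - 307 = -489)
1/(B(16, 8) + Y) = 1/((-47 + 8 - 2*16)/(7*(10 + 16)) - 489) = 1/((⅐)*(-47 + 8 - 32)/26 - 489) = 1/((⅐)*(1/26)*(-71) - 489) = 1/(-71/182 - 489) = 1/(-89069/182) = -182/89069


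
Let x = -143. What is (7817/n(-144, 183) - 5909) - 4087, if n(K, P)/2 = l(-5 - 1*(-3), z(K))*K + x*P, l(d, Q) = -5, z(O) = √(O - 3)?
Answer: -508784225/50898 ≈ -9996.2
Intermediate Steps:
z(O) = √(-3 + O)
n(K, P) = -286*P - 10*K (n(K, P) = 2*(-5*K - 143*P) = 2*(-143*P - 5*K) = -286*P - 10*K)
(7817/n(-144, 183) - 5909) - 4087 = (7817/(-286*183 - 10*(-144)) - 5909) - 4087 = (7817/(-52338 + 1440) - 5909) - 4087 = (7817/(-50898) - 5909) - 4087 = (7817*(-1/50898) - 5909) - 4087 = (-7817/50898 - 5909) - 4087 = -300764099/50898 - 4087 = -508784225/50898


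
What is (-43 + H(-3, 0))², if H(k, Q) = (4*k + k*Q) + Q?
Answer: 3025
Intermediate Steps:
H(k, Q) = Q + 4*k + Q*k (H(k, Q) = (4*k + Q*k) + Q = Q + 4*k + Q*k)
(-43 + H(-3, 0))² = (-43 + (0 + 4*(-3) + 0*(-3)))² = (-43 + (0 - 12 + 0))² = (-43 - 12)² = (-55)² = 3025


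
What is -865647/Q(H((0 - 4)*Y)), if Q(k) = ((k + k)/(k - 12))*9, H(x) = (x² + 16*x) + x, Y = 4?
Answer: -673281/8 ≈ -84160.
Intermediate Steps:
H(x) = x² + 17*x
Q(k) = 18*k/(-12 + k) (Q(k) = ((2*k)/(-12 + k))*9 = (2*k/(-12 + k))*9 = 18*k/(-12 + k))
-865647/Q(H((0 - 4)*Y)) = -865647*(-12 + ((0 - 4)*4)*(17 + (0 - 4)*4))/(72*(0 - 4)*(17 + (0 - 4)*4)) = -865647*(-(-12 + (-4*4)*(17 - 4*4))/(288*(17 - 4*4))) = -865647*(-(-12 - 16*(17 - 16))/(288*(17 - 16))) = -865647/(18*(-16*1)/(-12 - 16*1)) = -865647/(18*(-16)/(-12 - 16)) = -865647/(18*(-16)/(-28)) = -865647/(18*(-16)*(-1/28)) = -865647/72/7 = -865647*7/72 = -673281/8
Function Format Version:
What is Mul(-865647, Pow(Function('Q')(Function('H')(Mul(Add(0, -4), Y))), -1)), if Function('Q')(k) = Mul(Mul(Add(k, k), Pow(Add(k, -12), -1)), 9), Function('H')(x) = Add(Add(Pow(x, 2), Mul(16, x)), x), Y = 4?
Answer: Rational(-673281, 8) ≈ -84160.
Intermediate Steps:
Function('H')(x) = Add(Pow(x, 2), Mul(17, x))
Function('Q')(k) = Mul(18, k, Pow(Add(-12, k), -1)) (Function('Q')(k) = Mul(Mul(Mul(2, k), Pow(Add(-12, k), -1)), 9) = Mul(Mul(2, k, Pow(Add(-12, k), -1)), 9) = Mul(18, k, Pow(Add(-12, k), -1)))
Mul(-865647, Pow(Function('Q')(Function('H')(Mul(Add(0, -4), Y))), -1)) = Mul(-865647, Pow(Mul(18, Mul(Mul(Add(0, -4), 4), Add(17, Mul(Add(0, -4), 4))), Pow(Add(-12, Mul(Mul(Add(0, -4), 4), Add(17, Mul(Add(0, -4), 4)))), -1)), -1)) = Mul(-865647, Pow(Mul(18, Mul(Mul(-4, 4), Add(17, Mul(-4, 4))), Pow(Add(-12, Mul(Mul(-4, 4), Add(17, Mul(-4, 4)))), -1)), -1)) = Mul(-865647, Pow(Mul(18, Mul(-16, Add(17, -16)), Pow(Add(-12, Mul(-16, Add(17, -16))), -1)), -1)) = Mul(-865647, Pow(Mul(18, Mul(-16, 1), Pow(Add(-12, Mul(-16, 1)), -1)), -1)) = Mul(-865647, Pow(Mul(18, -16, Pow(Add(-12, -16), -1)), -1)) = Mul(-865647, Pow(Mul(18, -16, Pow(-28, -1)), -1)) = Mul(-865647, Pow(Mul(18, -16, Rational(-1, 28)), -1)) = Mul(-865647, Pow(Rational(72, 7), -1)) = Mul(-865647, Rational(7, 72)) = Rational(-673281, 8)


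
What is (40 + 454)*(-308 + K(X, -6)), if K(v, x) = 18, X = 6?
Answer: -143260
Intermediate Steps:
(40 + 454)*(-308 + K(X, -6)) = (40 + 454)*(-308 + 18) = 494*(-290) = -143260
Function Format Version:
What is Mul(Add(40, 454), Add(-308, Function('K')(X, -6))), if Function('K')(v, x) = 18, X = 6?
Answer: -143260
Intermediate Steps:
Mul(Add(40, 454), Add(-308, Function('K')(X, -6))) = Mul(Add(40, 454), Add(-308, 18)) = Mul(494, -290) = -143260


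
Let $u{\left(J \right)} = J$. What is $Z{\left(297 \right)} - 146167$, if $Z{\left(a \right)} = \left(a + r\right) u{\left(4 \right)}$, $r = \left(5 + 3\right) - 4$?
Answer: $-144963$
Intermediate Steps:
$r = 4$ ($r = 8 - 4 = 4$)
$Z{\left(a \right)} = 16 + 4 a$ ($Z{\left(a \right)} = \left(a + 4\right) 4 = \left(4 + a\right) 4 = 16 + 4 a$)
$Z{\left(297 \right)} - 146167 = \left(16 + 4 \cdot 297\right) - 146167 = \left(16 + 1188\right) - 146167 = 1204 - 146167 = -144963$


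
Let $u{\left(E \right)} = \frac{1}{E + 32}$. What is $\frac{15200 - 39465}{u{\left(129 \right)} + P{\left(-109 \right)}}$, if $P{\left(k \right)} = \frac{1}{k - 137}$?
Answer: $- \frac{192207918}{17} \approx -1.1306 \cdot 10^{7}$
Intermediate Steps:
$P{\left(k \right)} = \frac{1}{-137 + k}$
$u{\left(E \right)} = \frac{1}{32 + E}$
$\frac{15200 - 39465}{u{\left(129 \right)} + P{\left(-109 \right)}} = \frac{15200 - 39465}{\frac{1}{32 + 129} + \frac{1}{-137 - 109}} = - \frac{24265}{\frac{1}{161} + \frac{1}{-246}} = - \frac{24265}{\frac{1}{161} - \frac{1}{246}} = - \frac{24265}{\frac{85}{39606}} = \left(-24265\right) \frac{39606}{85} = - \frac{192207918}{17}$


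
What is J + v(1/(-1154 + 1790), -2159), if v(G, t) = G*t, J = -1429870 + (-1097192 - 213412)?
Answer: -1742943623/636 ≈ -2.7405e+6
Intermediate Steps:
J = -2740474 (J = -1429870 - 1310604 = -2740474)
J + v(1/(-1154 + 1790), -2159) = -2740474 - 2159/(-1154 + 1790) = -2740474 - 2159/636 = -1742943623/636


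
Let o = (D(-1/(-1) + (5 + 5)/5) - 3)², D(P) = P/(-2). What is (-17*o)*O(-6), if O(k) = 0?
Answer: 0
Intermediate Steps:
D(P) = -P/2 (D(P) = P*(-½) = -P/2)
o = 81/4 (o = (-(-1/(-1) + (5 + 5)/5)/2 - 3)² = (-(-1*(-1) + 10*(⅕))/2 - 3)² = (-(1 + 2)/2 - 3)² = (-½*3 - 3)² = (-3/2 - 3)² = (-9/2)² = 81/4 ≈ 20.250)
(-17*o)*O(-6) = -17*81/4*0 = -1377/4*0 = 0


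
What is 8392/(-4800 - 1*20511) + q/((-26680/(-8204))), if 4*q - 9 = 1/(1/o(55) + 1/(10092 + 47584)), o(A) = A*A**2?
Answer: 498202257165627139/151301075691480 ≈ 3292.8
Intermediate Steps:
o(A) = A**3
q = 9597860959/896204 (q = 9/4 + 1/(4*(1/(55**3) + 1/(10092 + 47584))) = 9/4 + 1/(4*(1/166375 + 1/57676)) = 9/4 + 1/(4*(224051/9595844500)) = 9/4 + (1/4)*(9595844500/224051) = 9/4 + 2398961125/224051 = 9597860959/896204 ≈ 10709.)
8392/(-4800 - 1*20511) + q/((-26680/(-8204))) = 8392/(-4800 - 1*20511) + 9597860959/(896204*((-26680/(-8204)))) = 8392/(-4800 - 20511) + 9597860959/(896204*((-26680*(-1/8204)))) = 8392/(-25311) + 9597860959/(896204*(6670/2051)) = 8392*(-1/25311) + (9597860959/896204)*(2051/6670) = -8392/25311 + 19685212826909/5977680680 = 498202257165627139/151301075691480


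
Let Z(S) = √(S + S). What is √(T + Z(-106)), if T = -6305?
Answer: √(-6305 + 2*I*√53) ≈ 0.0917 + 79.404*I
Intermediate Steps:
Z(S) = √2*√S (Z(S) = √(2*S) = √2*√S)
√(T + Z(-106)) = √(-6305 + √2*√(-106)) = √(-6305 + √2*(I*√106)) = √(-6305 + 2*I*√53)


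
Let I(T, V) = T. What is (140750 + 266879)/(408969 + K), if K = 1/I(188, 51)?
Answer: 76634252/76886173 ≈ 0.99672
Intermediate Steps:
K = 1/188 ≈ 0.0053191
(140750 + 266879)/(408969 + K) = (140750 + 266879)/(408969 + 1/188) = 407629/(76886173/188) = 407629*(188/76886173) = 76634252/76886173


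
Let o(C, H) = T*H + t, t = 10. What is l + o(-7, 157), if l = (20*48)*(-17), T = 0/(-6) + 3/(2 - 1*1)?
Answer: -15839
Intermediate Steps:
T = 3 (T = 0*(-⅙) + 3/(2 - 1) = 0 + 3/1 = 0 + 3*1 = 0 + 3 = 3)
l = -16320 (l = 960*(-17) = -16320)
o(C, H) = 10 + 3*H (o(C, H) = 3*H + 10 = 10 + 3*H)
l + o(-7, 157) = -16320 + (10 + 3*157) = -16320 + (10 + 471) = -16320 + 481 = -15839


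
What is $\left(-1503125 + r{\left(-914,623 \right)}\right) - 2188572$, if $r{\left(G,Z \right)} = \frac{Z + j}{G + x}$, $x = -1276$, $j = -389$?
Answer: $- \frac{1347469444}{365} \approx -3.6917 \cdot 10^{6}$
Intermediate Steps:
$r{\left(G,Z \right)} = \frac{-389 + Z}{-1276 + G}$ ($r{\left(G,Z \right)} = \frac{Z - 389}{G - 1276} = \frac{-389 + Z}{-1276 + G}$)
$\left(-1503125 + r{\left(-914,623 \right)}\right) - 2188572 = \left(-1503125 + \frac{-389 + 623}{-1276 - 914}\right) - 2188572 = \left(-1503125 + \frac{1}{-2190} \cdot 234\right) - 2188572 = \left(-1503125 - \frac{39}{365}\right) - 2188572 = - \frac{548640664}{365} - 2188572 = - \frac{1347469444}{365}$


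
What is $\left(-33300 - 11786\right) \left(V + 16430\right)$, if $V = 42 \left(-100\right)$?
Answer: $-551401780$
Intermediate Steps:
$V = -4200$
$\left(-33300 - 11786\right) \left(V + 16430\right) = \left(-33300 - 11786\right) \left(-4200 + 16430\right) = \left(-45086\right) 12230 = -551401780$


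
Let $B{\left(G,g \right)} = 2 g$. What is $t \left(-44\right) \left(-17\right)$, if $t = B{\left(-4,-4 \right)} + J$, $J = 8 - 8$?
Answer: $-5984$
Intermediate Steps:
$J = 0$
$t = -8$ ($t = 2 \left(-4\right) + 0 = -8 + 0 = -8$)
$t \left(-44\right) \left(-17\right) = \left(-8\right) \left(-44\right) \left(-17\right) = 352 \left(-17\right) = -5984$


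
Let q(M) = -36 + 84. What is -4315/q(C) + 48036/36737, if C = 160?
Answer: -156214427/1763376 ≈ -88.588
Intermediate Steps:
q(M) = 48
-4315/q(C) + 48036/36737 = -4315/48 + 48036/36737 = -156214427/1763376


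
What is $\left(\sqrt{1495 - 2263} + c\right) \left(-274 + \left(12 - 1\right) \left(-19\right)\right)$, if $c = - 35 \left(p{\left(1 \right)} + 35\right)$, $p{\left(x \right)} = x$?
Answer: $608580 - 7728 i \sqrt{3} \approx 6.0858 \cdot 10^{5} - 13385.0 i$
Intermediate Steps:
$c = -1260$ ($c = - 35 \left(1 + 35\right) = \left(-35\right) 36 = -1260$)
$\left(\sqrt{1495 - 2263} + c\right) \left(-274 + \left(12 - 1\right) \left(-19\right)\right) = \left(\sqrt{1495 - 2263} - 1260\right) \left(-274 + \left(12 - 1\right) \left(-19\right)\right) = \left(\sqrt{-768} - 1260\right) \left(-274 + 11 \left(-19\right)\right) = \left(16 i \sqrt{3} - 1260\right) \left(-274 - 209\right) = \left(-1260 + 16 i \sqrt{3}\right) \left(-483\right) = 608580 - 7728 i \sqrt{3}$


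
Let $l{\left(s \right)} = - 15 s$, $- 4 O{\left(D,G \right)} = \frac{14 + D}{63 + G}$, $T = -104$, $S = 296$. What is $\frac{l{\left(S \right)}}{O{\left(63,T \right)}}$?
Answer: $- \frac{728160}{77} \approx -9456.6$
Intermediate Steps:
$O{\left(D,G \right)} = - \frac{14 + D}{4 \left(63 + G\right)}$ ($O{\left(D,G \right)} = - \frac{\left(14 + D\right) \frac{1}{63 + G}}{4} = - \frac{\frac{1}{63 + G} \left(14 + D\right)}{4} = - \frac{14 + D}{4 \left(63 + G\right)}$)
$\frac{l{\left(S \right)}}{O{\left(63,T \right)}} = \frac{\left(-15\right) 296}{\frac{1}{4} \frac{1}{63 - 104} \left(-14 - 63\right)} = - \frac{4440}{\frac{1}{4} \frac{1}{-41} \left(-14 - 63\right)} = - \frac{4440}{\frac{1}{4} \left(- \frac{1}{41}\right) \left(-77\right)} = - \frac{4440}{\frac{77}{164}} = \left(-4440\right) \frac{164}{77} = - \frac{728160}{77}$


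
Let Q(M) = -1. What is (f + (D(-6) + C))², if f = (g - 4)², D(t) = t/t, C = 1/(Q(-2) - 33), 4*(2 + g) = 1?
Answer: 85692049/73984 ≈ 1158.3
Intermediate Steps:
g = -7/4 (g = -2 + (¼)*1 = -2 + ¼ = -7/4 ≈ -1.7500)
C = -1/34 (C = 1/(-1 - 33) = 1/(-34) = -1/34 ≈ -0.029412)
D(t) = 1
f = 529/16 (f = (-7/4 - 4)² = (-23/4)² = 529/16 ≈ 33.063)
(f + (D(-6) + C))² = (529/16 + (1 - 1/34))² = (529/16 + 33/34)² = (9257/272)² = 85692049/73984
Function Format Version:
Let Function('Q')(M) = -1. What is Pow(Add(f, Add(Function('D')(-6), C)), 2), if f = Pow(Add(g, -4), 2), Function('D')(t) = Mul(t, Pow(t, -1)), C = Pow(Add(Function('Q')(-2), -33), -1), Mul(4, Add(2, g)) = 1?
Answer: Rational(85692049, 73984) ≈ 1158.3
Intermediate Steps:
g = Rational(-7, 4) (g = Add(-2, Mul(Rational(1, 4), 1)) = Add(-2, Rational(1, 4)) = Rational(-7, 4) ≈ -1.7500)
C = Rational(-1, 34) (C = Pow(Add(-1, -33), -1) = Pow(-34, -1) = Rational(-1, 34) ≈ -0.029412)
Function('D')(t) = 1
f = Rational(529, 16) (f = Pow(Add(Rational(-7, 4), -4), 2) = Pow(Rational(-23, 4), 2) = Rational(529, 16) ≈ 33.063)
Pow(Add(f, Add(Function('D')(-6), C)), 2) = Pow(Add(Rational(529, 16), Add(1, Rational(-1, 34))), 2) = Pow(Add(Rational(529, 16), Rational(33, 34)), 2) = Pow(Rational(9257, 272), 2) = Rational(85692049, 73984)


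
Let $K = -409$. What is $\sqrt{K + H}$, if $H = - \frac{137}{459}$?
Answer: $\frac{2 i \sqrt{2395317}}{153} \approx 20.231 i$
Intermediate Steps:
$H = - \frac{137}{459}$ ($H = \left(-137\right) \frac{1}{459} = - \frac{137}{459} \approx -0.29847$)
$\sqrt{K + H} = \sqrt{-409 - \frac{137}{459}} = \sqrt{- \frac{187868}{459}} = \frac{2 i \sqrt{2395317}}{153}$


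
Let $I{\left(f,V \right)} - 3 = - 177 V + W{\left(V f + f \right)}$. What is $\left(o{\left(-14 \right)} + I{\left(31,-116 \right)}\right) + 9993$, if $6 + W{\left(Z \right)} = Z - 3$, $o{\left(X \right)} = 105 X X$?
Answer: $47534$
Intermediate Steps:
$o{\left(X \right)} = 105 X^{2}$
$W{\left(Z \right)} = -9 + Z$ ($W{\left(Z \right)} = -6 + \left(Z - 3\right) = -6 + \left(-3 + Z\right) = -9 + Z$)
$I{\left(f,V \right)} = -6 + f - 177 V + V f$ ($I{\left(f,V \right)} = 3 - \left(9 - f + 177 V - V f\right) = 3 + \left(-9 + f - 177 V + V f\right) = -6 + f - 177 V + V f$)
$\left(o{\left(-14 \right)} + I{\left(31,-116 \right)}\right) + 9993 = \left(105 \left(-14\right)^{2} - \left(-20526 - 31 \left(1 - 116\right)\right)\right) + 9993 = \left(105 \cdot 196 + \left(-6 + 20532 + 31 \left(-115\right)\right)\right) + 9993 = \left(20580 - -16961\right) + 9993 = \left(20580 + 16961\right) + 9993 = 37541 + 9993 = 47534$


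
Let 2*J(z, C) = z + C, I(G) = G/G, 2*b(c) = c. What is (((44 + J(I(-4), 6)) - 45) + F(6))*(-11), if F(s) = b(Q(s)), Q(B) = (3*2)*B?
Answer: -451/2 ≈ -225.50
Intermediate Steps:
Q(B) = 6*B
b(c) = c/2
I(G) = 1
F(s) = 3*s (F(s) = (6*s)/2 = 3*s)
J(z, C) = C/2 + z/2 (J(z, C) = (z + C)/2 = (C + z)/2 = C/2 + z/2)
(((44 + J(I(-4), 6)) - 45) + F(6))*(-11) = (((44 + ((½)*6 + (½)*1)) - 45) + 3*6)*(-11) = (((44 + (3 + ½)) - 45) + 18)*(-11) = (((44 + 7/2) - 45) + 18)*(-11) = ((95/2 - 45) + 18)*(-11) = (5/2 + 18)*(-11) = (41/2)*(-11) = -451/2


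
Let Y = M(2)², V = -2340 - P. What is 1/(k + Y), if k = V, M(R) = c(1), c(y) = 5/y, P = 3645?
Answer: -1/5960 ≈ -0.00016779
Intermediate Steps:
M(R) = 5 (M(R) = 5/1 = 5*1 = 5)
V = -5985 (V = -2340 - 1*3645 = -2340 - 3645 = -5985)
k = -5985
Y = 25 (Y = 5² = 25)
1/(k + Y) = 1/(-5985 + 25) = 1/(-5960) = -1/5960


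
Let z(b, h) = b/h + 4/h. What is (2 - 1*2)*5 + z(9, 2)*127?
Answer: 1651/2 ≈ 825.50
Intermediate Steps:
z(b, h) = 4/h + b/h
(2 - 1*2)*5 + z(9, 2)*127 = (2 - 1*2)*5 + ((4 + 9)/2)*127 = (2 - 2)*5 + ((½)*13)*127 = 0*5 + (13/2)*127 = 0 + 1651/2 = 1651/2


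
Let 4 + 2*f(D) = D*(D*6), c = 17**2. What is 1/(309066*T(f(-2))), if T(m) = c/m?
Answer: 5/44660037 ≈ 1.1196e-7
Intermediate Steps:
c = 289
f(D) = -2 + 3*D**2 (f(D) = -2 + (D*(D*6))/2 = -2 + (D*(6*D))/2 = -2 + (6*D**2)/2 = -2 + 3*D**2)
T(m) = 289/m
1/(309066*T(f(-2))) = 1/(309066*((289/(-2 + 3*(-2)**2)))) = 1/(309066*((289/(-2 + 3*4)))) = 1/(309066*((289/(-2 + 12)))) = 1/(309066*((289/10))) = 1/(309066*((289*(1/10)))) = 1/(309066*(289/10)) = (1/309066)*(10/289) = 5/44660037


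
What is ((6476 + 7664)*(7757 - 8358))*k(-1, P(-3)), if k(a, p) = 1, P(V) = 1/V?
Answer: -8498140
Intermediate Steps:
((6476 + 7664)*(7757 - 8358))*k(-1, P(-3)) = ((6476 + 7664)*(7757 - 8358))*1 = (14140*(-601))*1 = -8498140*1 = -8498140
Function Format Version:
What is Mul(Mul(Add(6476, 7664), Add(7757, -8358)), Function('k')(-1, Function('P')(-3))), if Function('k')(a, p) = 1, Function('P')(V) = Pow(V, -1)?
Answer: -8498140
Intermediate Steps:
Mul(Mul(Add(6476, 7664), Add(7757, -8358)), Function('k')(-1, Function('P')(-3))) = Mul(Mul(Add(6476, 7664), Add(7757, -8358)), 1) = Mul(Mul(14140, -601), 1) = Mul(-8498140, 1) = -8498140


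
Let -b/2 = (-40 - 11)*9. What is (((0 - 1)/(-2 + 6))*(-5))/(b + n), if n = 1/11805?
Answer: 59025/43347964 ≈ 0.0013617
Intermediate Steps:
n = 1/11805 ≈ 8.4710e-5
b = 918 (b = -2*(-40 - 11)*9 = -(-102)*9 = -2*(-459) = 918)
(((0 - 1)/(-2 + 6))*(-5))/(b + n) = (((0 - 1)/(-2 + 6))*(-5))/(918 + 1/11805) = (-1/4*(-5))/(10836991/11805) = 11805*(-1*¼*(-5))/10836991 = 11805*(-¼*(-5))/10836991 = (11805/10836991)*(5/4) = 59025/43347964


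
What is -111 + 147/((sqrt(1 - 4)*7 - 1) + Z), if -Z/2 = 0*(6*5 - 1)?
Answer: -16575/148 - 1029*I*sqrt(3)/148 ≈ -111.99 - 12.042*I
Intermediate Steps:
Z = 0 (Z = -0*(6*5 - 1) = -0*(30 - 1) = -0*29 = -2*0 = 0)
-111 + 147/((sqrt(1 - 4)*7 - 1) + Z) = -111 + 147/((sqrt(1 - 4)*7 - 1) + 0) = -111 + 147/((sqrt(-3)*7 - 1) + 0) = -111 + 147/(((I*sqrt(3))*7 - 1) + 0) = -111 + 147/((7*I*sqrt(3) - 1) + 0) = -111 + 147/((-1 + 7*I*sqrt(3)) + 0) = -111 + 147/(-1 + 7*I*sqrt(3))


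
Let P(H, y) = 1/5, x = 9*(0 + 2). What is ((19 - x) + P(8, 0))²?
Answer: 36/25 ≈ 1.4400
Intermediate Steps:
x = 18 (x = 9*2 = 18)
P(H, y) = ⅕
((19 - x) + P(8, 0))² = ((19 - 1*18) + ⅕)² = ((19 - 18) + ⅕)² = (1 + ⅕)² = (6/5)² = 36/25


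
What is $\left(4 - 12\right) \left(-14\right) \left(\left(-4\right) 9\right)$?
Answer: $-4032$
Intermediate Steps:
$\left(4 - 12\right) \left(-14\right) \left(\left(-4\right) 9\right) = \left(4 - 12\right) \left(-14\right) \left(-36\right) = \left(-8\right) \left(-14\right) \left(-36\right) = 112 \left(-36\right) = -4032$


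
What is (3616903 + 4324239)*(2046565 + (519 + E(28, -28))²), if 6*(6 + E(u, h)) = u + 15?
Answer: 331213045666151/18 ≈ 1.8401e+13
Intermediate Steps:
E(u, h) = -7/2 + u/6 (E(u, h) = -6 + (u + 15)/6 = -6 + (15 + u)/6 = -6 + (5/2 + u/6) = -7/2 + u/6)
(3616903 + 4324239)*(2046565 + (519 + E(28, -28))²) = (3616903 + 4324239)*(2046565 + (519 + (-7/2 + (⅙)*28))²) = 7941142*(2046565 + (519 + (-7/2 + 14/3))²) = 7941142*(2046565 + (519 + 7/6)²) = 7941142*(2046565 + (3121/6)²) = 7941142*(2046565 + 9740641/36) = 7941142*(83416981/36) = 331213045666151/18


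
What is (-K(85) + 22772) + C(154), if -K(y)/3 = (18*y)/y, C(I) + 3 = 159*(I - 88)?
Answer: 33317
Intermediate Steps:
C(I) = -13995 + 159*I (C(I) = -3 + 159*(I - 88) = -3 + 159*(-88 + I) = -3 + (-13992 + 159*I) = -13995 + 159*I)
K(y) = -54 (K(y) = -3*18*y/y = -3*18 = -54)
(-K(85) + 22772) + C(154) = (-1*(-54) + 22772) + (-13995 + 159*154) = (54 + 22772) + (-13995 + 24486) = 22826 + 10491 = 33317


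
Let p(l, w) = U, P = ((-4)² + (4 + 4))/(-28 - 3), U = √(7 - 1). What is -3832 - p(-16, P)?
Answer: -3832 - √6 ≈ -3834.4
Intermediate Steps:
U = √6 ≈ 2.4495
P = -24/31 (P = (16 + 8)/(-31) = 24*(-1/31) = -24/31 ≈ -0.77419)
p(l, w) = √6
-3832 - p(-16, P) = -3832 - √6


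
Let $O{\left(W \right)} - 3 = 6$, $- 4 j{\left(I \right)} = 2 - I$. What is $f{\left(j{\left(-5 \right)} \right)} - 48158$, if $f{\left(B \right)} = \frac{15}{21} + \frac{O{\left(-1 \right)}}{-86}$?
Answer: $- \frac{28990749}{602} \approx -48157.0$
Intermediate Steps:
$j{\left(I \right)} = - \frac{1}{2} + \frac{I}{4}$ ($j{\left(I \right)} = - \frac{2 - I}{4} = - \frac{1}{2} + \frac{I}{4}$)
$O{\left(W \right)} = 9$ ($O{\left(W \right)} = 3 + 6 = 9$)
$f{\left(B \right)} = \frac{367}{602}$ ($f{\left(B \right)} = \frac{15}{21} + \frac{9}{-86} = 15 \cdot \frac{1}{21} + 9 \left(- \frac{1}{86}\right) = \frac{5}{7} - \frac{9}{86} = \frac{367}{602}$)
$f{\left(j{\left(-5 \right)} \right)} - 48158 = \frac{367}{602} - 48158 = - \frac{28990749}{602}$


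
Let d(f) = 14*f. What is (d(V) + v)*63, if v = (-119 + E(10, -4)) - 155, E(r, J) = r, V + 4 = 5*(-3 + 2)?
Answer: -24570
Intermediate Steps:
V = -9 (V = -4 + 5*(-3 + 2) = -4 + 5*(-1) = -4 - 5 = -9)
v = -264 (v = (-119 + 10) - 155 = -109 - 155 = -264)
(d(V) + v)*63 = (14*(-9) - 264)*63 = (-126 - 264)*63 = -390*63 = -24570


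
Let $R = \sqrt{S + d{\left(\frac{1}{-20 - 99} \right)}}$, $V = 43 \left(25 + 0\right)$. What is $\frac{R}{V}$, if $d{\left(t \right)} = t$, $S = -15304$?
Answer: $\frac{3 i \sqrt{24080007}}{127925} \approx 0.11508 i$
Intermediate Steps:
$V = 1075$ ($V = 43 \cdot 25 = 1075$)
$R = \frac{3 i \sqrt{24080007}}{119}$ ($R = \sqrt{-15304 + \frac{1}{-20 - 99}} = \sqrt{-15304 + \frac{1}{-119}} = \sqrt{-15304 - \frac{1}{119}} = \sqrt{- \frac{1821177}{119}} = \frac{3 i \sqrt{24080007}}{119} \approx 123.71 i$)
$\frac{R}{V} = \frac{\frac{3}{119} i \sqrt{24080007}}{1075} = \frac{3 i \sqrt{24080007}}{119} \cdot \frac{1}{1075} = \frac{3 i \sqrt{24080007}}{127925}$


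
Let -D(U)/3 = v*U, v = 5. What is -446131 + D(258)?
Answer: -450001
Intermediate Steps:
D(U) = -15*U
-446131 + D(258) = -446131 - 15*258 = -446131 - 3870 = -450001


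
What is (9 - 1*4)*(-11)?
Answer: -55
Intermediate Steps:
(9 - 1*4)*(-11) = (9 - 4)*(-11) = 5*(-11) = -55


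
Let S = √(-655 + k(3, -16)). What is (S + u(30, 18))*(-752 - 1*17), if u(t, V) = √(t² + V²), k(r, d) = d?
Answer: -4614*√34 - 769*I*√671 ≈ -26904.0 - 19920.0*I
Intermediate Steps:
S = I*√671 (S = √(-655 - 16) = √(-671) = I*√671 ≈ 25.904*I)
u(t, V) = √(V² + t²)
(S + u(30, 18))*(-752 - 1*17) = (I*√671 + √(18² + 30²))*(-752 - 1*17) = (I*√671 + √(324 + 900))*(-752 - 17) = (I*√671 + √1224)*(-769) = (I*√671 + 6*√34)*(-769) = (6*√34 + I*√671)*(-769) = -4614*√34 - 769*I*√671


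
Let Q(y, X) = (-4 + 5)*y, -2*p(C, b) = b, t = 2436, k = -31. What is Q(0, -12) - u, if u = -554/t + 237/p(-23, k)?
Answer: -568745/37758 ≈ -15.063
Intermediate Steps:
p(C, b) = -b/2
Q(y, X) = y (Q(y, X) = 1*y = y)
u = 568745/37758 (u = -554/2436 + 237/((-1/2*(-31))) = -554*1/2436 + 237/(31/2) = -277/1218 + 237*(2/31) = -277/1218 + 474/31 = 568745/37758 ≈ 15.063)
Q(0, -12) - u = 0 - 1*568745/37758 = 0 - 568745/37758 = -568745/37758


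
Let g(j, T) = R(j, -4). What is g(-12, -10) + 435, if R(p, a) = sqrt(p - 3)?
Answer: 435 + I*sqrt(15) ≈ 435.0 + 3.873*I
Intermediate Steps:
R(p, a) = sqrt(-3 + p)
g(j, T) = sqrt(-3 + j)
g(-12, -10) + 435 = sqrt(-3 - 12) + 435 = sqrt(-15) + 435 = I*sqrt(15) + 435 = 435 + I*sqrt(15)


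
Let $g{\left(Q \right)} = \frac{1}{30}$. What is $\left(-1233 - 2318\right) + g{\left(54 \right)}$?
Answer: $- \frac{106529}{30} \approx -3551.0$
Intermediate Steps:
$g{\left(Q \right)} = \frac{1}{30}$
$\left(-1233 - 2318\right) + g{\left(54 \right)} = \left(-1233 - 2318\right) + \frac{1}{30} = -3551 + \frac{1}{30} = - \frac{106529}{30}$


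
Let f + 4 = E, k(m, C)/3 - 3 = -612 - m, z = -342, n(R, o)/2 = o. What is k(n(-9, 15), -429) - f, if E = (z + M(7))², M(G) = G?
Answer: -114138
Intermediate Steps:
n(R, o) = 2*o
k(m, C) = -1827 - 3*m (k(m, C) = 9 + 3*(-612 - m) = 9 + (-1836 - 3*m) = -1827 - 3*m)
E = 112225 (E = (-342 + 7)² = (-335)² = 112225)
f = 112221 (f = -4 + 112225 = 112221)
k(n(-9, 15), -429) - f = (-1827 - 6*15) - 1*112221 = (-1827 - 3*30) - 112221 = (-1827 - 90) - 112221 = -1917 - 112221 = -114138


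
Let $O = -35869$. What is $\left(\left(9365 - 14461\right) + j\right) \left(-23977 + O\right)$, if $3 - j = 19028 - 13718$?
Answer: $622577938$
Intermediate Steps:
$j = -5307$ ($j = 3 - \left(19028 - 13718\right) = 3 - 5310 = -5307$)
$\left(\left(9365 - 14461\right) + j\right) \left(-23977 + O\right) = \left(\left(9365 - 14461\right) - 5307\right) \left(-23977 - 35869\right) = \left(-5096 - 5307\right) \left(-59846\right) = \left(-10403\right) \left(-59846\right) = 622577938$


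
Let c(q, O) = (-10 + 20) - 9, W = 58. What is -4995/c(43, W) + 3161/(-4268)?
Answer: -21321821/4268 ≈ -4995.7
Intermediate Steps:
c(q, O) = 1 (c(q, O) = 10 - 9 = 1)
-4995/c(43, W) + 3161/(-4268) = -4995/1 + 3161/(-4268) = -4995*1 + 3161*(-1/4268) = -4995 - 3161/4268 = -21321821/4268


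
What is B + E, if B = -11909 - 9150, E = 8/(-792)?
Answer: -2084842/99 ≈ -21059.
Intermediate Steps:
E = -1/99 (E = -1/792*8 = -1/99 ≈ -0.010101)
B = -21059
B + E = -21059 - 1/99 = -2084842/99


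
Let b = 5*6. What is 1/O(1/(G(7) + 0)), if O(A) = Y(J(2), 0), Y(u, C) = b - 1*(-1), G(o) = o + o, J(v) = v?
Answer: 1/31 ≈ 0.032258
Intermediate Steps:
G(o) = 2*o
b = 30
Y(u, C) = 31 (Y(u, C) = 30 - 1*(-1) = 30 + 1 = 31)
O(A) = 31
1/O(1/(G(7) + 0)) = 1/31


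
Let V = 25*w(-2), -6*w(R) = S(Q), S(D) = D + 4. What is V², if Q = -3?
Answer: 625/36 ≈ 17.361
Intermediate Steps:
S(D) = 4 + D
w(R) = -⅙ (w(R) = -(4 - 3)/6 = -⅙*1 = -⅙)
V = -25/6 (V = 25*(-⅙) = -25/6 ≈ -4.1667)
V² = (-25/6)² = 625/36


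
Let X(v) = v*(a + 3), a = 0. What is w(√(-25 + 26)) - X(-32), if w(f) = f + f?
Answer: 98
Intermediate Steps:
w(f) = 2*f
X(v) = 3*v (X(v) = v*(0 + 3) = v*3 = 3*v)
w(√(-25 + 26)) - X(-32) = 2*√(-25 + 26) - 3*(-32) = 2*√1 - 1*(-96) = 2*1 + 96 = 2 + 96 = 98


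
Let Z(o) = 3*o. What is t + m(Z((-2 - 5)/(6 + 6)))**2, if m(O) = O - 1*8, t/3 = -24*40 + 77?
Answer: -40863/16 ≈ -2553.9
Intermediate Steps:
t = -2649 (t = 3*(-24*40 + 77) = 3*(-960 + 77) = 3*(-883) = -2649)
m(O) = -8 + O (m(O) = O - 8 = -8 + O)
t + m(Z((-2 - 5)/(6 + 6)))**2 = -2649 + (-8 + 3*((-2 - 5)/(6 + 6)))**2 = -2649 + (-8 + 3*(-7/12))**2 = -2649 + (-8 - 7/4)**2 = -2649 + (-39/4)**2 = -2649 + 1521/16 = -40863/16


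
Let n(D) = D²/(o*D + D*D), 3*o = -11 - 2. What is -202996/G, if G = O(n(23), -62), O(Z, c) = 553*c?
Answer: 101498/17143 ≈ 5.9207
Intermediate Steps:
o = -13/3 (o = (-11 - 2)/3 = (⅓)*(-13) = -13/3 ≈ -4.3333)
n(D) = D²/(D² - 13*D/3) (n(D) = D²/(-13*D/3 + D*D) = D²/(-13*D/3 + D²) = D²/(D² - 13*D/3))
G = -34286 (G = 553*(-62) = -34286)
-202996/G = -202996/(-34286) = -202996*(-1/34286) = 101498/17143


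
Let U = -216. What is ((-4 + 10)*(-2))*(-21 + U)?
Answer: 2844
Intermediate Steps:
((-4 + 10)*(-2))*(-21 + U) = ((-4 + 10)*(-2))*(-21 - 216) = (6*(-2))*(-237) = -12*(-237) = 2844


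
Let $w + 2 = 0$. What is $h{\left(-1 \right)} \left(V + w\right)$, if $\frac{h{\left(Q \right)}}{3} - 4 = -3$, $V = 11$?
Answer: $27$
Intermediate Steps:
$w = -2$ ($w = -2 + 0 = -2$)
$h{\left(Q \right)} = 3$ ($h{\left(Q \right)} = 12 + 3 \left(-3\right) = 12 - 9 = 3$)
$h{\left(-1 \right)} \left(V + w\right) = 3 \left(11 - 2\right) = 3 \cdot 9 = 27$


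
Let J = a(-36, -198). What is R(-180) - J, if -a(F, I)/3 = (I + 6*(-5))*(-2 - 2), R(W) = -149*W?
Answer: 29556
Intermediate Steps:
a(F, I) = -360 + 12*I (a(F, I) = -3*(I + 6*(-5))*(-2 - 2) = -3*(I - 30)*(-4) = -3*(-30 + I)*(-4) = -3*(120 - 4*I) = -360 + 12*I)
J = -2736 (J = -360 + 12*(-198) = -360 - 2376 = -2736)
R(-180) - J = -149*(-180) - 1*(-2736) = 26820 + 2736 = 29556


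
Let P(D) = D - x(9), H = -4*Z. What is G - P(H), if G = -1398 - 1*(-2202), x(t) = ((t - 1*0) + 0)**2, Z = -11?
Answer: 841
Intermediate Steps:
H = 44 (H = -4*(-11) = 44)
x(t) = t**2 (x(t) = ((t + 0) + 0)**2 = (t + 0)**2 = t**2)
G = 804 (G = -1398 + 2202 = 804)
P(D) = -81 + D (P(D) = D - 1*9**2 = D - 1*81 = D - 81 = -81 + D)
G - P(H) = 804 - (-81 + 44) = 804 - 1*(-37) = 804 + 37 = 841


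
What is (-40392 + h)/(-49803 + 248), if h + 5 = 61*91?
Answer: 34846/49555 ≈ 0.70318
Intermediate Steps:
h = 5546 (h = -5 + 61*91 = -5 + 5551 = 5546)
(-40392 + h)/(-49803 + 248) = (-40392 + 5546)/(-49803 + 248) = -34846/(-49555) = -34846*(-1/49555) = 34846/49555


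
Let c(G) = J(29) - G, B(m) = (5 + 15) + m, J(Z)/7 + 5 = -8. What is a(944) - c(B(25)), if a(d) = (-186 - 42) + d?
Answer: 852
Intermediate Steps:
J(Z) = -91 (J(Z) = -35 + 7*(-8) = -35 - 56 = -91)
B(m) = 20 + m
a(d) = -228 + d
c(G) = -91 - G
a(944) - c(B(25)) = (-228 + 944) - (-91 - (20 + 25)) = 716 - (-91 - 1*45) = 716 - (-91 - 45) = 716 - 1*(-136) = 716 + 136 = 852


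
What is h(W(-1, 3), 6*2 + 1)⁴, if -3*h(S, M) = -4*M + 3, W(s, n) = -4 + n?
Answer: 5764801/81 ≈ 71170.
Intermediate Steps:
h(S, M) = -1 + 4*M/3 (h(S, M) = -(-4*M + 3)/3 = -(3 - 4*M)/3 = -1 + 4*M/3)
h(W(-1, 3), 6*2 + 1)⁴ = (-1 + 4*(6*2 + 1)/3)⁴ = (-1 + 4*(12 + 1)/3)⁴ = (-1 + (4/3)*13)⁴ = (-1 + 52/3)⁴ = (49/3)⁴ = 5764801/81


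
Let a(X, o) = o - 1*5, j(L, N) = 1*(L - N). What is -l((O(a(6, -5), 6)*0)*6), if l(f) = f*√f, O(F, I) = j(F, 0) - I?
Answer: 0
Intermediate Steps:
j(L, N) = L - N
a(X, o) = -5 + o (a(X, o) = o - 5 = -5 + o)
O(F, I) = F - I (O(F, I) = (F - 1*0) - I = (F + 0) - I = F - I)
l(f) = f^(3/2)
-l((O(a(6, -5), 6)*0)*6) = -((((-5 - 5) - 1*6)*0)*6)^(3/2) = -(((-10 - 6)*0)*6)^(3/2) = -(-16*0*6)^(3/2) = -(0*6)^(3/2) = -0^(3/2) = -1*0 = 0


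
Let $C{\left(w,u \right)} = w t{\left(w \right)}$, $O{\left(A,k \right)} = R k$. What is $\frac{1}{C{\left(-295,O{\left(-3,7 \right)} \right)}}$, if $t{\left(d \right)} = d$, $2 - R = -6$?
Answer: $\frac{1}{87025} \approx 1.1491 \cdot 10^{-5}$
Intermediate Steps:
$R = 8$ ($R = 2 - -6 = 2 + 6 = 8$)
$O{\left(A,k \right)} = 8 k$
$C{\left(w,u \right)} = w^{2}$ ($C{\left(w,u \right)} = w w = w^{2}$)
$\frac{1}{C{\left(-295,O{\left(-3,7 \right)} \right)}} = \frac{1}{\left(-295\right)^{2}} = \frac{1}{87025}$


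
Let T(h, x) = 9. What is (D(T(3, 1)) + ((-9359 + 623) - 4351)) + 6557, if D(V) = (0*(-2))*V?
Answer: -6530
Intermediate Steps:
D(V) = 0 (D(V) = 0*V = 0)
(D(T(3, 1)) + ((-9359 + 623) - 4351)) + 6557 = (0 + ((-9359 + 623) - 4351)) + 6557 = (0 + (-8736 - 4351)) + 6557 = (0 - 13087) + 6557 = -13087 + 6557 = -6530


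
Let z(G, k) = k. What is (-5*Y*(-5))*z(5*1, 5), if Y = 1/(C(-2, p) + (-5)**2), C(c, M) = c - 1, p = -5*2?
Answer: 125/22 ≈ 5.6818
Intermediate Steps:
p = -10
C(c, M) = -1 + c
Y = 1/22 (Y = 1/((-1 - 2) + (-5)**2) = 1/(-3 + 25) = 1/22 ≈ 0.045455)
(-5*Y*(-5))*z(5*1, 5) = (-5*1/22*(-5))*5 = -5/22*(-5)*5 = (25/22)*5 = 125/22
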